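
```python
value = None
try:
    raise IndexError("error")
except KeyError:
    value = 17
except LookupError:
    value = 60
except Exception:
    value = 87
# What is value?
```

Step-by-step execution trace:
1. `raise IndexError(...)` raises IndexError.
2. `except KeyError` does not match (IndexError is not a subclass of KeyError); skipped.
3. `except LookupError` matches (IndexError is a subclass of LookupError) → value = 60.
4. `except Exception` is not reached.
Result: 60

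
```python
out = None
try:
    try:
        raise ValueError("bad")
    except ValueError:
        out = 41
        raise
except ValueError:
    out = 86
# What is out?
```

Step-by-step execution trace:
1. Inner try: `raise ValueError("bad")` raises ValueError.
2. Inner `except ValueError` matches → out = 41.
3. bare `raise` re-raises the same ValueError.
4. Outer `except ValueError` matches → out = 86.
Result: 86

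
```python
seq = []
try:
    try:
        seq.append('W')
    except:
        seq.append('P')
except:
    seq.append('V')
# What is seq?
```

Step-by-step execution trace:
1. Inner try: `seq.append('W')` → seq = ['W']. No exception raised.
2. Inner `except` is skipped.
3. Inner try completes normally; outer `except` is skipped.
Result: ['W']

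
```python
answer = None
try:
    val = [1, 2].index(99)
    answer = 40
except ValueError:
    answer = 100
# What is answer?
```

Step-by-step execution trace:
1. `val = [1, 2].index(99)` raises ValueError.
2. `answer = 40` is not reached.
3. `except ValueError` matches → answer = 100.
Result: 100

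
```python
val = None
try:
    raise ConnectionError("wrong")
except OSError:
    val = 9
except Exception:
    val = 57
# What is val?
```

Step-by-step execution trace:
1. `raise ConnectionError(...)` raises ConnectionError.
2. `except OSError` matches (ConnectionError is a subclass of OSError) → val = 9.
3. `except Exception` is not reached.
Result: 9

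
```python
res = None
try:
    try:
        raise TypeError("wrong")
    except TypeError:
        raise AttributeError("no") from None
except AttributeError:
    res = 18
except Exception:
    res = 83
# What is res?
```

Step-by-step execution trace:
1. Inner try raises TypeError; inner `except TypeError` catches it.
2. `raise AttributeError(...) from None` raises AttributeError (from None suppresses __context__, but the active exception is still AttributeError).
3. Outer `except AttributeError` matches → res = 18.
4. `except Exception` is not reached.
Result: 18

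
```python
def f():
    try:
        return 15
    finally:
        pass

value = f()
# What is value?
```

Step-by-step execution trace:
1. `f()` enters try: `return 15` sets pending return value 15.
2. Before returning, `finally: pass` runs (no effect).
3. f() returns 15 → value = 15.
Result: 15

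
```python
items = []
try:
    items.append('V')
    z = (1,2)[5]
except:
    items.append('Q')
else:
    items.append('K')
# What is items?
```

Step-by-step execution trace:
1. try: `items.append('V')` → items = ['V'].
2. `z = (1,2)[5]` raises IndexError.
3. bare `except` matches → `items.append('Q')` → items = ['V', 'Q'].
4. `else` is skipped (an exception was raised).
Result: ['V', 'Q']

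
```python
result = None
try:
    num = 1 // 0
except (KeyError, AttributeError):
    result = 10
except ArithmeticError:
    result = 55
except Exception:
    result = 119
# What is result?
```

Step-by-step execution trace:
1. `num = 1 // 0` raises ZeroDivisionError.
2. `except (KeyError, AttributeError)` does not match ZeroDivisionError; skipped.
3. `except ArithmeticError` matches (ZeroDivisionError is a subclass of ArithmeticError) → result = 55.
4. `except Exception` is not reached.
Result: 55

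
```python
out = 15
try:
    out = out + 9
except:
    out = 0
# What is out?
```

Step-by-step execution trace:
1. out starts at 15.
2. try: `out = out + 9` → out = 24. No exception raised.
3. `except` is skipped.
Result: 24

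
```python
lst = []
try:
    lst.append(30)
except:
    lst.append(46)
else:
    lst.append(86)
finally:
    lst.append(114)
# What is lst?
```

Step-by-step execution trace:
1. try: `lst.append(30)` → lst = [30]. No exception raised.
2. `except` is skipped.
3. `else` runs: `lst.append(86)` → lst = [30, 86].
4. `finally` always runs: `lst.append(114)` → lst = [30, 86, 114].
Result: [30, 86, 114]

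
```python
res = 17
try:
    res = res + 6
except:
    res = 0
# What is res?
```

Step-by-step execution trace:
1. res starts at 17.
2. try: `res = res + 6` → res = 23. No exception raised.
3. `except` is skipped.
Result: 23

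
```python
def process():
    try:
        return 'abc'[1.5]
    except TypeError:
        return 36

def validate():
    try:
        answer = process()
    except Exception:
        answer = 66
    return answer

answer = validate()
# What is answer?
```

Step-by-step execution trace:
1. `validate()` calls `process()`.
2. In process: `'abc'[1.5]` raises TypeError; `except TypeError` catches it → returns 36.
3. In validate: `answer = process()` → answer = 36. No exception reaches validate.
4. `except Exception` is skipped; validate returns 36.
5. answer = 36.
Result: 36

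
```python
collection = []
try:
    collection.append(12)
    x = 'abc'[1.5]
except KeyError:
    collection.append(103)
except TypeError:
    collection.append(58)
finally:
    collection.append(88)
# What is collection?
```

Step-by-step execution trace:
1. try: `collection.append(12)` → collection = [12].
2. `x = 'abc'[1.5]` raises TypeError.
3. `except KeyError` does not match TypeError; skipped.
4. `except TypeError` matches → `collection.append(58)` → collection = [12, 58].
5. finally always runs: `collection.append(88)` → collection = [12, 58, 88].
Result: [12, 58, 88]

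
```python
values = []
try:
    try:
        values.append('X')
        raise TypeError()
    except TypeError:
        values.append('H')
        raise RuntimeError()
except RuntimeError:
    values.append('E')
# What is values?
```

Step-by-step execution trace:
1. Inner try: `values.append('X')` → values = ['X'].
2. `raise TypeError()` raises TypeError.
3. Inner `except TypeError` matches → `values.append('H')` → values = ['X', 'H'].
4. `raise RuntimeError()` raises RuntimeError; propagates to outer try.
5. Outer `except RuntimeError` matches → `values.append('E')` → values = ['X', 'H', 'E'].
Result: ['X', 'H', 'E']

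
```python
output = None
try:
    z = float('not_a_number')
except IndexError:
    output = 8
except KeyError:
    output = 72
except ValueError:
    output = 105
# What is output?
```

Step-by-step execution trace:
1. `z = float('not_a_number')` raises ValueError.
2. `except IndexError` does not match ValueError; skipped.
3. `except KeyError` does not match ValueError; skipped.
4. `except ValueError` matches → output = 105.
Result: 105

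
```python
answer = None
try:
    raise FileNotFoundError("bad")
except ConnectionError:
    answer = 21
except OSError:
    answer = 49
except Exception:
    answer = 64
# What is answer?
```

Step-by-step execution trace:
1. `raise FileNotFoundError(...)` raises FileNotFoundError.
2. `except ConnectionError` does not match (FileNotFoundError is not a subclass of ConnectionError); skipped.
3. `except OSError` matches (FileNotFoundError is a subclass of OSError) → answer = 49.
4. `except Exception` is not reached.
Result: 49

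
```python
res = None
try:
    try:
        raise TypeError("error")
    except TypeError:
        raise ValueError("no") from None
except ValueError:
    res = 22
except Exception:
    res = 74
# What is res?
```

Step-by-step execution trace:
1. Inner try raises TypeError; inner `except TypeError` catches it.
2. `raise ValueError(...) from None` raises ValueError (from None suppresses __context__, but the active exception is still ValueError).
3. Outer `except ValueError` matches → res = 22.
4. `except Exception` is not reached.
Result: 22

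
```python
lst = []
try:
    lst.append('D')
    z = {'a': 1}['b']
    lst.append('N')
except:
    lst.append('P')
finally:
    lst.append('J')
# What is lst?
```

Step-by-step execution trace:
1. try: `lst.append('D')` → lst = ['D'].
2. `z = {'a': 1}['b']` raises KeyError; `lst.append('N')` is not reached.
3. bare `except` matches → `lst.append('P')` → lst = ['D', 'P'].
4. finally always runs: `lst.append('J')` → lst = ['D', 'P', 'J'].
Result: ['D', 'P', 'J']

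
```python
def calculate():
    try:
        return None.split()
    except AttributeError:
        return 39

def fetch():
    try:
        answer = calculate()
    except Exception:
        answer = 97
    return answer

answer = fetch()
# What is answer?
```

Step-by-step execution trace:
1. `fetch()` calls `calculate()`.
2. In calculate: `None.split()` raises AttributeError; `except AttributeError` catches it → returns 39.
3. In fetch: `answer = calculate()` → answer = 39. No exception reaches fetch.
4. `except Exception` is skipped; fetch returns 39.
5. answer = 39.
Result: 39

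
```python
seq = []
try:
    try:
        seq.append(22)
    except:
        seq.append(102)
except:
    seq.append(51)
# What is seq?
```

Step-by-step execution trace:
1. Inner try: `seq.append(22)` → seq = [22]. No exception raised.
2. Inner `except` is skipped.
3. Inner try completes normally; outer `except` is skipped.
Result: [22]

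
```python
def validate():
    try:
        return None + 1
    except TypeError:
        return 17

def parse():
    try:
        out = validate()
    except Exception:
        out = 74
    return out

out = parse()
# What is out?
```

Step-by-step execution trace:
1. `parse()` calls `validate()`.
2. In validate: `None + 1` raises TypeError; `except TypeError` catches it → returns 17.
3. In parse: `out = validate()` → out = 17. No exception reaches parse.
4. `except Exception` is skipped; parse returns 17.
5. out = 17.
Result: 17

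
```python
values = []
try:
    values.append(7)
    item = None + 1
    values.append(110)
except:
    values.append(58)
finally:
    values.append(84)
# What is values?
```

Step-by-step execution trace:
1. try: `values.append(7)` → values = [7].
2. `item = None + 1` raises TypeError; `values.append(110)` is not reached.
3. bare `except` matches → `values.append(58)` → values = [7, 58].
4. finally always runs: `values.append(84)` → values = [7, 58, 84].
Result: [7, 58, 84]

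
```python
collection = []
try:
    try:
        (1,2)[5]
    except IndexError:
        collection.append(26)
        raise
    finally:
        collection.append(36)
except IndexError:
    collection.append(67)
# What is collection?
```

Step-by-step execution trace:
1. Inner try: `(1,2)[5]` raises IndexError.
2. Inner `except IndexError` matches → `collection.append(26)` → collection = [26].
3. bare `raise` re-raises IndexError.
4. Inner `finally` runs during unwinding: `collection.append(36)` → collection = [26, 36].
5. Outer `except IndexError` matches → `collection.append(67)` → collection = [26, 36, 67].
Result: [26, 36, 67]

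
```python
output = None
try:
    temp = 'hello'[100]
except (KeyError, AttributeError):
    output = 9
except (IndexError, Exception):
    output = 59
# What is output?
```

Step-by-step execution trace:
1. `temp = 'hello'[100]` raises IndexError.
2. `except (KeyError, AttributeError)` does not match IndexError; skipped.
3. `except (IndexError, Exception)` matches (IndexError is in the tuple) → output = 59.
Result: 59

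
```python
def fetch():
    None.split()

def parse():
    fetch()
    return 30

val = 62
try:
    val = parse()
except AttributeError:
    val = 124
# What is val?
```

Step-by-step execution trace:
1. val starts at 62.
2. try: `parse()` calls `fetch()`.
3. `fetch()` evaluates `None.split()`, which raises AttributeError; it propagates through parse (uncaught).
4. `return 30` in parse is not reached; the assignment to val does not complete.
5. `except AttributeError` matches → val = 124.
Result: 124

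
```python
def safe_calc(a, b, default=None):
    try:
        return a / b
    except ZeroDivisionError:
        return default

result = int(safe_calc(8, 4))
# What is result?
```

Step-by-step execution trace:
1. `safe_calc(8, 4)` enters try: `return 8 / 4` → returns 2.0. No exception raised.
2. `except ZeroDivisionError` is skipped.
3. `int(2.0)` → 2 → result = 2.
Result: 2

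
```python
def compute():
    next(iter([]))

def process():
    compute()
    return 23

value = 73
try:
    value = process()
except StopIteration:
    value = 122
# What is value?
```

Step-by-step execution trace:
1. value starts at 73.
2. try: `process()` calls `compute()`.
3. `compute()` evaluates `next(iter([]))`, which raises StopIteration; it propagates through process (uncaught).
4. `return 23` in process is not reached; the assignment to value does not complete.
5. `except StopIteration` matches → value = 122.
Result: 122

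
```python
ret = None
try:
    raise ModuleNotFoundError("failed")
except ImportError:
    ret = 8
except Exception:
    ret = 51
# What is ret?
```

Step-by-step execution trace:
1. `raise ModuleNotFoundError(...)` raises ModuleNotFoundError.
2. `except ImportError` matches (ModuleNotFoundError is a subclass of ImportError) → ret = 8.
3. `except Exception` is not reached.
Result: 8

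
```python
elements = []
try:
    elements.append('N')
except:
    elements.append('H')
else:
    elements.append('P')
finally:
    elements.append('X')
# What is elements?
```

Step-by-step execution trace:
1. try: `elements.append('N')` → elements = ['N']. No exception raised.
2. `except` is skipped.
3. `else` runs: `elements.append('P')` → elements = ['N', 'P'].
4. `finally` always runs: `elements.append('X')` → elements = ['N', 'P', 'X'].
Result: ['N', 'P', 'X']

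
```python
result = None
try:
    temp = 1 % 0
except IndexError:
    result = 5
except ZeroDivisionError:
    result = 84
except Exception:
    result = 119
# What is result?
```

Step-by-step execution trace:
1. `temp = 1 % 0` raises ZeroDivisionError.
2. `except IndexError` does not match ZeroDivisionError; skipped.
3. `except ZeroDivisionError` matches → result = 84.
4. Remaining except clauses are skipped.
Result: 84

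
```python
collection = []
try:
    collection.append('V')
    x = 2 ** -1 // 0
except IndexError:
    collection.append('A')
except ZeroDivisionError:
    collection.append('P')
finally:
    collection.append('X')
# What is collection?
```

Step-by-step execution trace:
1. try: `collection.append('V')` → collection = ['V'].
2. `x = 2 ** -1 // 0` raises ZeroDivisionError.
3. `except IndexError` does not match ZeroDivisionError; skipped.
4. `except ZeroDivisionError` matches → `collection.append('P')` → collection = ['V', 'P'].
5. finally always runs: `collection.append('X')` → collection = ['V', 'P', 'X'].
Result: ['V', 'P', 'X']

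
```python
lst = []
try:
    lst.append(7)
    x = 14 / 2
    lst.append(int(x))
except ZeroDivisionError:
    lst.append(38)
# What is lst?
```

Step-by-step execution trace:
1. try: `lst.append(7)` → lst = [7].
2. `x = 14 / 2` → x = 7.0. No exception raised.
3. `lst.append(int(x))` → lst = [7, 7].
4. `except ZeroDivisionError` is skipped (no exception was raised).
Result: [7, 7]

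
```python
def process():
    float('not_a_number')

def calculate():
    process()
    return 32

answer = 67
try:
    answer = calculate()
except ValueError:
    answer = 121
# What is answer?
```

Step-by-step execution trace:
1. answer starts at 67.
2. try: `calculate()` calls `process()`.
3. `process()` evaluates `float('not_a_number')`, which raises ValueError; it propagates through calculate (uncaught).
4. `return 32` in calculate is not reached; the assignment to answer does not complete.
5. `except ValueError` matches → answer = 121.
Result: 121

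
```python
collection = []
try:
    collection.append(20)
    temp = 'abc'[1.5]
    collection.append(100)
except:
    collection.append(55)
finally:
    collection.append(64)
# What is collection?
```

Step-by-step execution trace:
1. try: `collection.append(20)` → collection = [20].
2. `temp = 'abc'[1.5]` raises TypeError; `collection.append(100)` is not reached.
3. bare `except` matches → `collection.append(55)` → collection = [20, 55].
4. finally always runs: `collection.append(64)` → collection = [20, 55, 64].
Result: [20, 55, 64]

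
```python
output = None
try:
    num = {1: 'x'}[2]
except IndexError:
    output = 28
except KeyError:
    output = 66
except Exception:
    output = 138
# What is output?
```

Step-by-step execution trace:
1. `num = {1: 'x'}[2]` raises KeyError.
2. `except IndexError` does not match KeyError; skipped.
3. `except KeyError` matches → output = 66.
4. Remaining except clauses are skipped.
Result: 66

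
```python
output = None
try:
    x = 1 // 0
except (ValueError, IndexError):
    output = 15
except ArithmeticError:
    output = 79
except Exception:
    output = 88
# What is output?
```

Step-by-step execution trace:
1. `x = 1 // 0` raises ZeroDivisionError.
2. `except (ValueError, IndexError)` does not match ZeroDivisionError; skipped.
3. `except ArithmeticError` matches (ZeroDivisionError is a subclass of ArithmeticError) → output = 79.
4. `except Exception` is not reached.
Result: 79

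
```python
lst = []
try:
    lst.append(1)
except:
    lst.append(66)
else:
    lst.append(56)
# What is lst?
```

Step-by-step execution trace:
1. try: `lst.append(1)` → lst = [1]. No exception raised.
2. `except` is skipped.
3. `else` runs (try completed without exception): `lst.append(56)` → lst = [1, 56].
Result: [1, 56]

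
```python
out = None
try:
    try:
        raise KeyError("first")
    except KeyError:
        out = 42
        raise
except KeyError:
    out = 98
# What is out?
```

Step-by-step execution trace:
1. Inner try: `raise KeyError("first")` raises KeyError.
2. Inner `except KeyError` matches → out = 42.
3. bare `raise` re-raises the same KeyError.
4. Outer `except KeyError` matches → out = 98.
Result: 98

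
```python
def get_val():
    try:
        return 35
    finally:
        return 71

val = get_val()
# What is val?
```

Step-by-step execution trace:
1. `get_val()` enters try: `return 35` sets pending return value 35.
2. Before returning, `finally: return 71` runs and overrides the pending return.
3. get_val() returns 71 → val = 71.
Result: 71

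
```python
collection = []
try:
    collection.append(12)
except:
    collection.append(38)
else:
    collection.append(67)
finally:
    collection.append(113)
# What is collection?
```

Step-by-step execution trace:
1. try: `collection.append(12)` → collection = [12]. No exception raised.
2. `except` is skipped.
3. `else` runs: `collection.append(67)` → collection = [12, 67].
4. `finally` always runs: `collection.append(113)` → collection = [12, 67, 113].
Result: [12, 67, 113]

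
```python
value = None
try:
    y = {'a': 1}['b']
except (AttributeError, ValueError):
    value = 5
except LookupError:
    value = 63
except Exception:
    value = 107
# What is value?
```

Step-by-step execution trace:
1. `y = {'a': 1}['b']` raises KeyError.
2. `except (AttributeError, ValueError)` does not match KeyError; skipped.
3. `except LookupError` matches (KeyError is a subclass of LookupError) → value = 63.
4. `except Exception` is not reached.
Result: 63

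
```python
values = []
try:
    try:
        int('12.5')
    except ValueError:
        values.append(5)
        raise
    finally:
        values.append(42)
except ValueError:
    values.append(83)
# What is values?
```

Step-by-step execution trace:
1. Inner try: `int('12.5')` raises ValueError.
2. Inner `except ValueError` matches → `values.append(5)` → values = [5].
3. bare `raise` re-raises ValueError.
4. Inner `finally` runs during unwinding: `values.append(42)` → values = [5, 42].
5. Outer `except ValueError` matches → `values.append(83)` → values = [5, 42, 83].
Result: [5, 42, 83]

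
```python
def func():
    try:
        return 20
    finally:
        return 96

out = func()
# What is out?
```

Step-by-step execution trace:
1. `func()` enters try: `return 20` sets pending return value 20.
2. Before returning, `finally: return 96` runs and overrides the pending return.
3. func() returns 96 → out = 96.
Result: 96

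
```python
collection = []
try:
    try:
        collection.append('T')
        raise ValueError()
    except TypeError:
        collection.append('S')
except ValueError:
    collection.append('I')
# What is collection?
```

Step-by-step execution trace:
1. Inner try: `collection.append('T')` → collection = ['T'].
2. `raise ValueError()` raises ValueError.
3. Inner `except TypeError` does not match ValueError; exception propagates to outer try.
4. Outer `except ValueError` matches → `collection.append('I')` → collection = ['T', 'I'].
Result: ['T', 'I']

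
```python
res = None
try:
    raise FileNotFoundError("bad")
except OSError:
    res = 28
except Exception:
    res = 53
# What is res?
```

Step-by-step execution trace:
1. `raise FileNotFoundError(...)` raises FileNotFoundError.
2. `except OSError` matches (FileNotFoundError is a subclass of OSError) → res = 28.
3. `except Exception` is not reached.
Result: 28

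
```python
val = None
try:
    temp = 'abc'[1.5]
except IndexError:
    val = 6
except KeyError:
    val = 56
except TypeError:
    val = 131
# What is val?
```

Step-by-step execution trace:
1. `temp = 'abc'[1.5]` raises TypeError.
2. `except IndexError` does not match TypeError; skipped.
3. `except KeyError` does not match TypeError; skipped.
4. `except TypeError` matches → val = 131.
Result: 131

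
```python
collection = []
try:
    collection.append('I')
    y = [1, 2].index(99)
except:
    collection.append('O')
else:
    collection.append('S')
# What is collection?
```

Step-by-step execution trace:
1. try: `collection.append('I')` → collection = ['I'].
2. `y = [1, 2].index(99)` raises ValueError.
3. bare `except` matches → `collection.append('O')` → collection = ['I', 'O'].
4. `else` is skipped (an exception was raised).
Result: ['I', 'O']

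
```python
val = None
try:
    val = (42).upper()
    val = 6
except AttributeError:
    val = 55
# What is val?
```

Step-by-step execution trace:
1. `val = (42).upper()` raises AttributeError.
2. `val = 6` is not reached.
3. `except AttributeError` matches → val = 55.
Result: 55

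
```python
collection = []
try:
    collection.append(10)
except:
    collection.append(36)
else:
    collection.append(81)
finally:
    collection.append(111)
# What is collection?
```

Step-by-step execution trace:
1. try: `collection.append(10)` → collection = [10]. No exception raised.
2. `except` is skipped.
3. `else` runs: `collection.append(81)` → collection = [10, 81].
4. `finally` always runs: `collection.append(111)` → collection = [10, 81, 111].
Result: [10, 81, 111]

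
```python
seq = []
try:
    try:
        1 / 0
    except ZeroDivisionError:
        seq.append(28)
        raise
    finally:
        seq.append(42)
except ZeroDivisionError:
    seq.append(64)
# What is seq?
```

Step-by-step execution trace:
1. Inner try: `1 / 0` raises ZeroDivisionError.
2. Inner `except ZeroDivisionError` matches → `seq.append(28)` → seq = [28].
3. bare `raise` re-raises ZeroDivisionError.
4. Inner `finally` runs during unwinding: `seq.append(42)` → seq = [28, 42].
5. Outer `except ZeroDivisionError` matches → `seq.append(64)` → seq = [28, 42, 64].
Result: [28, 42, 64]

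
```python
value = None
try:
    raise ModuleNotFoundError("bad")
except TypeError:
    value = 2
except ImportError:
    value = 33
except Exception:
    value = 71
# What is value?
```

Step-by-step execution trace:
1. `raise ModuleNotFoundError(...)` raises ModuleNotFoundError.
2. `except TypeError` does not match (ModuleNotFoundError is not a subclass of TypeError); skipped.
3. `except ImportError` matches (ModuleNotFoundError is a subclass of ImportError) → value = 33.
4. `except Exception` is not reached.
Result: 33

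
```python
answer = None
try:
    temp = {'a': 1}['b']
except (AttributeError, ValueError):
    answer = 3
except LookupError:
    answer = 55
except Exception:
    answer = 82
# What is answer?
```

Step-by-step execution trace:
1. `temp = {'a': 1}['b']` raises KeyError.
2. `except (AttributeError, ValueError)` does not match KeyError; skipped.
3. `except LookupError` matches (KeyError is a subclass of LookupError) → answer = 55.
4. `except Exception` is not reached.
Result: 55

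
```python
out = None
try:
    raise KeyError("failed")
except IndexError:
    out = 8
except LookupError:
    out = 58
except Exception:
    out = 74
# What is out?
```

Step-by-step execution trace:
1. `raise KeyError(...)` raises KeyError.
2. `except IndexError` does not match (KeyError is not a subclass of IndexError); skipped.
3. `except LookupError` matches (KeyError is a subclass of LookupError) → out = 58.
4. `except Exception` is not reached.
Result: 58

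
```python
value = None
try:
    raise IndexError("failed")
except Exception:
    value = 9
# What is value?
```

Step-by-step execution trace:
1. `raise IndexError(...)` raises IndexError.
2. `except Exception` matches (IndexError is a subclass of Exception) → value = 9.
Result: 9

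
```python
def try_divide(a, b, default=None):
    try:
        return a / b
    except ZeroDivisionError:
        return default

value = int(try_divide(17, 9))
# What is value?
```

Step-by-step execution trace:
1. `try_divide(17, 9)` enters try: `return 17 / 9` → returns 1.8888888888888888. No exception raised.
2. `except ZeroDivisionError` is skipped.
3. `int(1.8888888888888888)` → 1 → value = 1.
Result: 1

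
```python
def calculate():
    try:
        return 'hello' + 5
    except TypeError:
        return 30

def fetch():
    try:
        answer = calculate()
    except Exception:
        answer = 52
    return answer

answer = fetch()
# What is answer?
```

Step-by-step execution trace:
1. `fetch()` calls `calculate()`.
2. In calculate: `'hello' + 5` raises TypeError; `except TypeError` catches it → returns 30.
3. In fetch: `answer = calculate()` → answer = 30. No exception reaches fetch.
4. `except Exception` is skipped; fetch returns 30.
5. answer = 30.
Result: 30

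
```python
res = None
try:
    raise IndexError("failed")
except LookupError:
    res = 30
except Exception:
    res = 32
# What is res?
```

Step-by-step execution trace:
1. `raise IndexError(...)` raises IndexError.
2. `except LookupError` matches (IndexError is a subclass of LookupError) → res = 30.
3. `except Exception` is not reached.
Result: 30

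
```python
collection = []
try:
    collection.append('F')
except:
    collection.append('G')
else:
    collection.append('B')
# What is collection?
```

Step-by-step execution trace:
1. try: `collection.append('F')` → collection = ['F']. No exception raised.
2. `except` is skipped.
3. `else` runs (try completed without exception): `collection.append('B')` → collection = ['F', 'B'].
Result: ['F', 'B']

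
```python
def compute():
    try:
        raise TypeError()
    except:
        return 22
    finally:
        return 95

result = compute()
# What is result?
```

Step-by-step execution trace:
1. `compute()` enters try: `raise TypeError()` raises TypeError.
2. bare `except` matches → `return 22` sets pending return value 22.
3. Before returning, `finally: return 95` runs and overrides the pending return.
4. compute() returns 95 → result = 95.
Result: 95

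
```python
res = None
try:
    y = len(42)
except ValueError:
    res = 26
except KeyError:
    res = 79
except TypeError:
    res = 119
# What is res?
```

Step-by-step execution trace:
1. `y = len(42)` raises TypeError.
2. `except ValueError` does not match TypeError; skipped.
3. `except KeyError` does not match TypeError; skipped.
4. `except TypeError` matches → res = 119.
Result: 119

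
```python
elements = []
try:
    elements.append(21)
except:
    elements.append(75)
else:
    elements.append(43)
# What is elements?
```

Step-by-step execution trace:
1. try: `elements.append(21)` → elements = [21]. No exception raised.
2. `except` is skipped.
3. `else` runs (try completed without exception): `elements.append(43)` → elements = [21, 43].
Result: [21, 43]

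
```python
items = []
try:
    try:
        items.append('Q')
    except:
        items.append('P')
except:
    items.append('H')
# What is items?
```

Step-by-step execution trace:
1. Inner try: `items.append('Q')` → items = ['Q']. No exception raised.
2. Inner `except` is skipped.
3. Inner try completes normally; outer `except` is skipped.
Result: ['Q']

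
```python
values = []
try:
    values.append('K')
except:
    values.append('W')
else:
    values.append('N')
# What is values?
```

Step-by-step execution trace:
1. try: `values.append('K')` → values = ['K']. No exception raised.
2. `except` is skipped.
3. `else` runs (try completed without exception): `values.append('N')` → values = ['K', 'N'].
Result: ['K', 'N']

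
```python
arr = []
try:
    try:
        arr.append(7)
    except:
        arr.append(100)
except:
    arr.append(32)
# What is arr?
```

Step-by-step execution trace:
1. Inner try: `arr.append(7)` → arr = [7]. No exception raised.
2. Inner `except` is skipped.
3. Inner try completes normally; outer `except` is skipped.
Result: [7]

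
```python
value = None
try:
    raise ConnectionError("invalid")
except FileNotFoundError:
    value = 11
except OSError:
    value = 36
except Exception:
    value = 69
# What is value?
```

Step-by-step execution trace:
1. `raise ConnectionError(...)` raises ConnectionError.
2. `except FileNotFoundError` does not match (ConnectionError is not a subclass of FileNotFoundError); skipped.
3. `except OSError` matches (ConnectionError is a subclass of OSError) → value = 36.
4. `except Exception` is not reached.
Result: 36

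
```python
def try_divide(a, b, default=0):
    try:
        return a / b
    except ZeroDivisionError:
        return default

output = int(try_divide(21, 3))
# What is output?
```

Step-by-step execution trace:
1. `try_divide(21, 3)` enters try: `return 21 / 3` → returns 7.0. No exception raised.
2. `except ZeroDivisionError` is skipped.
3. `int(7.0)` → 7 → output = 7.
Result: 7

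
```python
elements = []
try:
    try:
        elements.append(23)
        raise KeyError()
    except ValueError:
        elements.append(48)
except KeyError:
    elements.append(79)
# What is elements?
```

Step-by-step execution trace:
1. Inner try: `elements.append(23)` → elements = [23].
2. `raise KeyError()` raises KeyError.
3. Inner `except ValueError` does not match KeyError; exception propagates to outer try.
4. Outer `except KeyError` matches → `elements.append(79)` → elements = [23, 79].
Result: [23, 79]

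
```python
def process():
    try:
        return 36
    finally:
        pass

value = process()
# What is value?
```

Step-by-step execution trace:
1. `process()` enters try: `return 36` sets pending return value 36.
2. Before returning, `finally: pass` runs (no effect).
3. process() returns 36 → value = 36.
Result: 36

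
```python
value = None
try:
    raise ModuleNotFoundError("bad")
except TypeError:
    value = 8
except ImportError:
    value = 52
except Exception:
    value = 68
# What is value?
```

Step-by-step execution trace:
1. `raise ModuleNotFoundError(...)` raises ModuleNotFoundError.
2. `except TypeError` does not match (ModuleNotFoundError is not a subclass of TypeError); skipped.
3. `except ImportError` matches (ModuleNotFoundError is a subclass of ImportError) → value = 52.
4. `except Exception` is not reached.
Result: 52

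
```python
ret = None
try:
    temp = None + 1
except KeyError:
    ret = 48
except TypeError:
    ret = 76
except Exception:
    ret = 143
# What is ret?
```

Step-by-step execution trace:
1. `temp = None + 1` raises TypeError.
2. `except KeyError` does not match TypeError; skipped.
3. `except TypeError` matches → ret = 76.
4. Remaining except clauses are skipped.
Result: 76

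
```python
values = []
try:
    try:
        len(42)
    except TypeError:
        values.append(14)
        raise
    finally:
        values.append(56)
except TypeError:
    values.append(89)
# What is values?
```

Step-by-step execution trace:
1. Inner try: `len(42)` raises TypeError.
2. Inner `except TypeError` matches → `values.append(14)` → values = [14].
3. bare `raise` re-raises TypeError.
4. Inner `finally` runs during unwinding: `values.append(56)` → values = [14, 56].
5. Outer `except TypeError` matches → `values.append(89)` → values = [14, 56, 89].
Result: [14, 56, 89]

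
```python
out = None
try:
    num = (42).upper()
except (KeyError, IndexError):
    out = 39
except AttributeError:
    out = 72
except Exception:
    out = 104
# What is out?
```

Step-by-step execution trace:
1. `num = (42).upper()` raises AttributeError.
2. `except (KeyError, IndexError)` does not match AttributeError; skipped.
3. `except AttributeError` matches (exact type match) → out = 72.
4. `except Exception` is not reached.
Result: 72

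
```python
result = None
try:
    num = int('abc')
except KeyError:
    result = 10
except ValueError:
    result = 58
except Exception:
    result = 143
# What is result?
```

Step-by-step execution trace:
1. `num = int('abc')` raises ValueError.
2. `except KeyError` does not match ValueError; skipped.
3. `except ValueError` matches → result = 58.
4. Remaining except clauses are skipped.
Result: 58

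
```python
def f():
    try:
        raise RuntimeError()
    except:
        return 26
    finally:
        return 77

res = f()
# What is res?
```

Step-by-step execution trace:
1. `f()` enters try: `raise RuntimeError()` raises RuntimeError.
2. bare `except` matches → `return 26` sets pending return value 26.
3. Before returning, `finally: return 77` runs and overrides the pending return.
4. f() returns 77 → res = 77.
Result: 77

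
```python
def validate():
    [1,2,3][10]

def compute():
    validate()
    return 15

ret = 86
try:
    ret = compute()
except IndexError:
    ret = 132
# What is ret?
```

Step-by-step execution trace:
1. ret starts at 86.
2. try: `compute()` calls `validate()`.
3. `validate()` evaluates `[1,2,3][10]`, which raises IndexError; it propagates through compute (uncaught).
4. `return 15` in compute is not reached; the assignment to ret does not complete.
5. `except IndexError` matches → ret = 132.
Result: 132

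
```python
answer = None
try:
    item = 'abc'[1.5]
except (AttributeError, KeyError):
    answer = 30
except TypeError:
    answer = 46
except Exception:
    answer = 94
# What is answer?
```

Step-by-step execution trace:
1. `item = 'abc'[1.5]` raises TypeError.
2. `except (AttributeError, KeyError)` does not match TypeError; skipped.
3. `except TypeError` matches (exact type match) → answer = 46.
4. `except Exception` is not reached.
Result: 46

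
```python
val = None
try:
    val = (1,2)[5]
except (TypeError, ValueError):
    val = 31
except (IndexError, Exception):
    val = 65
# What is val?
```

Step-by-step execution trace:
1. `val = (1,2)[5]` raises IndexError.
2. `except (TypeError, ValueError)` does not match IndexError; skipped.
3. `except (IndexError, Exception)` matches (IndexError is in the tuple) → val = 65.
Result: 65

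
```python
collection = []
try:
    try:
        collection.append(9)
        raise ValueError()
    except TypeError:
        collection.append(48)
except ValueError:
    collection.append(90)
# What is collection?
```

Step-by-step execution trace:
1. Inner try: `collection.append(9)` → collection = [9].
2. `raise ValueError()` raises ValueError.
3. Inner `except TypeError` does not match ValueError; exception propagates to outer try.
4. Outer `except ValueError` matches → `collection.append(90)` → collection = [9, 90].
Result: [9, 90]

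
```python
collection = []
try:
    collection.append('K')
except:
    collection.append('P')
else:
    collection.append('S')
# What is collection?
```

Step-by-step execution trace:
1. try: `collection.append('K')` → collection = ['K']. No exception raised.
2. `except` is skipped.
3. `else` runs (try completed without exception): `collection.append('S')` → collection = ['K', 'S'].
Result: ['K', 'S']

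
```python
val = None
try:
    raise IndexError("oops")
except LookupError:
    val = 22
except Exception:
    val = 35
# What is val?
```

Step-by-step execution trace:
1. `raise IndexError(...)` raises IndexError.
2. `except LookupError` matches (IndexError is a subclass of LookupError) → val = 22.
3. `except Exception` is not reached.
Result: 22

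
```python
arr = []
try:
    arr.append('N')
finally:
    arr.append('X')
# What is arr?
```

Step-by-step execution trace:
1. try: `arr.append('N')` → arr = ['N'].
2. The try body completes without raising.
3. finally always runs: `arr.append('X')` → arr = ['N', 'X'].
Result: ['N', 'X']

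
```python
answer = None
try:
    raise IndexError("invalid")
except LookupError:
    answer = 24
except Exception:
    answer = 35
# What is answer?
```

Step-by-step execution trace:
1. `raise IndexError(...)` raises IndexError.
2. `except LookupError` matches (IndexError is a subclass of LookupError) → answer = 24.
3. `except Exception` is not reached.
Result: 24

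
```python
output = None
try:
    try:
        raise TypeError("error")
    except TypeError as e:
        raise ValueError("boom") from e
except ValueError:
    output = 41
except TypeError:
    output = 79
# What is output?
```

Step-by-step execution trace:
1. Inner try raises TypeError; inner `except TypeError as e` catches it.
2. `raise ValueError(...) from e` raises ValueError (TypeError is attached as __cause__, but only ValueError is active).
3. Outer `except ValueError` matches → output = 41.
4. `except TypeError` is not reached.
Result: 41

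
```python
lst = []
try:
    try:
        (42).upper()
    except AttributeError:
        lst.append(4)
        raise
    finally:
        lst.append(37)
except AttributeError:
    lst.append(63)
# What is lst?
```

Step-by-step execution trace:
1. Inner try: `(42).upper()` raises AttributeError.
2. Inner `except AttributeError` matches → `lst.append(4)` → lst = [4].
3. bare `raise` re-raises AttributeError.
4. Inner `finally` runs during unwinding: `lst.append(37)` → lst = [4, 37].
5. Outer `except AttributeError` matches → `lst.append(63)` → lst = [4, 37, 63].
Result: [4, 37, 63]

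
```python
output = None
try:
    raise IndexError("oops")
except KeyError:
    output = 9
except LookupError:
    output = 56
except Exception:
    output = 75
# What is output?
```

Step-by-step execution trace:
1. `raise IndexError(...)` raises IndexError.
2. `except KeyError` does not match (IndexError is not a subclass of KeyError); skipped.
3. `except LookupError` matches (IndexError is a subclass of LookupError) → output = 56.
4. `except Exception` is not reached.
Result: 56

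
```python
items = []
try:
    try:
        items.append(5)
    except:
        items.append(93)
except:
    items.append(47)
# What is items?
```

Step-by-step execution trace:
1. Inner try: `items.append(5)` → items = [5]. No exception raised.
2. Inner `except` is skipped.
3. Inner try completes normally; outer `except` is skipped.
Result: [5]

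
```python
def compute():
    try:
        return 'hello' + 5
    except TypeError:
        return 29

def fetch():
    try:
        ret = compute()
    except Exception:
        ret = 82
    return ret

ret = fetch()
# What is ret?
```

Step-by-step execution trace:
1. `fetch()` calls `compute()`.
2. In compute: `'hello' + 5` raises TypeError; `except TypeError` catches it → returns 29.
3. In fetch: `ret = compute()` → ret = 29. No exception reaches fetch.
4. `except Exception` is skipped; fetch returns 29.
5. ret = 29.
Result: 29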